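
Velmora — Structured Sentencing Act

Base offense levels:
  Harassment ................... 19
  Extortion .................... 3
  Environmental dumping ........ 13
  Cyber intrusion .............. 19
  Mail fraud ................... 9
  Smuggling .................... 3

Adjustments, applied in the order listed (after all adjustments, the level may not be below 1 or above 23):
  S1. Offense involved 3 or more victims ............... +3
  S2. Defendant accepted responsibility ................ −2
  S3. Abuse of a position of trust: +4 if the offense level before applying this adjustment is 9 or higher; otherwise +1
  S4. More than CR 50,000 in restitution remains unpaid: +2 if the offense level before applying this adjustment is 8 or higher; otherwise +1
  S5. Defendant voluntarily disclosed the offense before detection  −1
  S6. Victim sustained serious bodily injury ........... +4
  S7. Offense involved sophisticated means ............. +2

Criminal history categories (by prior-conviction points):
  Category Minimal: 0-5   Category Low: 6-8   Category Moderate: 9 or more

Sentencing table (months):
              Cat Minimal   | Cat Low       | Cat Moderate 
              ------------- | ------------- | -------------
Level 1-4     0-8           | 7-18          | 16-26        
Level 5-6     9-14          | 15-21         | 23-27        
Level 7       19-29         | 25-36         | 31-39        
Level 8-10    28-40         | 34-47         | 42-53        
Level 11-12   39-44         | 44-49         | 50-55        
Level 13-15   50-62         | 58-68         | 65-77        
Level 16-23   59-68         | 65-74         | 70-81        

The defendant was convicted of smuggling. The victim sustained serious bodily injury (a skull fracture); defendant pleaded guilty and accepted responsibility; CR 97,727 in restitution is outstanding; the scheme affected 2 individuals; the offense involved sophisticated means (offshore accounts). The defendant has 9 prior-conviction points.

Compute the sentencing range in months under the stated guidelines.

42-53 months

Base offense level for smuggling: 3.
S2 applies: 3 − 2 = 1.
S4 applies (level before this adjustment is 1 < 8, so +1): 1 + 1 = 2.
S6 applies: 2 + 4 = 6.
S7 applies: 6 + 2 = 8.
Final offense level: 8.
Criminal history: 9 prior points → Category Moderate (9+).
Level 8 falls in the 8-10 band.
Grid: Level 8-10 × Category Moderate = 42-53 months.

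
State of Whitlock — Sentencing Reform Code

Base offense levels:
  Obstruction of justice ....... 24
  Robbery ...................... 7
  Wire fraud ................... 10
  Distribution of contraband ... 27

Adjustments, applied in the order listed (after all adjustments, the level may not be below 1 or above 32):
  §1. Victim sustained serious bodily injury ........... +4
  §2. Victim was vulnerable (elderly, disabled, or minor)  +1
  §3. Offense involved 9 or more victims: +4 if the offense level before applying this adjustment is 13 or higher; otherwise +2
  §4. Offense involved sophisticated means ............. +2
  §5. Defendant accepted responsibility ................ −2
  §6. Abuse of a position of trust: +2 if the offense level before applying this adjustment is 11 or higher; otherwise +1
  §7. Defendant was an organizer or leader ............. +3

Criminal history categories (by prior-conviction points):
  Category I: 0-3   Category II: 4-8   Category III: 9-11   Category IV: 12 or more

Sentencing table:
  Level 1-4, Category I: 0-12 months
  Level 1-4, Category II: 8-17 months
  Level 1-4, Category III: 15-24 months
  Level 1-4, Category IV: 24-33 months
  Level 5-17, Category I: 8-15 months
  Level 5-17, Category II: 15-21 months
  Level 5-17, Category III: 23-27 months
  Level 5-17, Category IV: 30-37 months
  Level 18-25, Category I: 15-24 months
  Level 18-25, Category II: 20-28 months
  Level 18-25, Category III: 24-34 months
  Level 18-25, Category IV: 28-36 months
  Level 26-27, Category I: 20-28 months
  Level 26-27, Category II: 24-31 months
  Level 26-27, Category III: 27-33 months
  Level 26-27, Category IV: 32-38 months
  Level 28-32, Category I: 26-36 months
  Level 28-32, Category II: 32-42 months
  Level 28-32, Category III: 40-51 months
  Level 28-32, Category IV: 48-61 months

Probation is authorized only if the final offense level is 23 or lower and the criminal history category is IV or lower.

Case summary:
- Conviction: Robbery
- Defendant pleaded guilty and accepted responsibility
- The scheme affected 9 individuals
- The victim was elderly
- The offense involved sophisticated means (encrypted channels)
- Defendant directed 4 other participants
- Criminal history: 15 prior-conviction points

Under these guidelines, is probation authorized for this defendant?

Yes

Base offense level for robbery: 7.
§2 applies: 7 + 1 = 8.
§3 applies (level before this adjustment is 8 < 13, so +2): 8 + 2 = 10.
§4 applies: 10 + 2 = 12.
§5 applies: 12 − 2 = 10.
§6 does not apply.
§7 applies: 10 + 3 = 13.
Final offense level: 13.
Criminal history: 15 prior points → Category IV (12+).
Level 13 falls in the 5-17 band.
Grid: Level 5-17 × Category IV = 30-37 months.
Probation check: level 13 ≤ 23 and category IV ≤ IV → eligible.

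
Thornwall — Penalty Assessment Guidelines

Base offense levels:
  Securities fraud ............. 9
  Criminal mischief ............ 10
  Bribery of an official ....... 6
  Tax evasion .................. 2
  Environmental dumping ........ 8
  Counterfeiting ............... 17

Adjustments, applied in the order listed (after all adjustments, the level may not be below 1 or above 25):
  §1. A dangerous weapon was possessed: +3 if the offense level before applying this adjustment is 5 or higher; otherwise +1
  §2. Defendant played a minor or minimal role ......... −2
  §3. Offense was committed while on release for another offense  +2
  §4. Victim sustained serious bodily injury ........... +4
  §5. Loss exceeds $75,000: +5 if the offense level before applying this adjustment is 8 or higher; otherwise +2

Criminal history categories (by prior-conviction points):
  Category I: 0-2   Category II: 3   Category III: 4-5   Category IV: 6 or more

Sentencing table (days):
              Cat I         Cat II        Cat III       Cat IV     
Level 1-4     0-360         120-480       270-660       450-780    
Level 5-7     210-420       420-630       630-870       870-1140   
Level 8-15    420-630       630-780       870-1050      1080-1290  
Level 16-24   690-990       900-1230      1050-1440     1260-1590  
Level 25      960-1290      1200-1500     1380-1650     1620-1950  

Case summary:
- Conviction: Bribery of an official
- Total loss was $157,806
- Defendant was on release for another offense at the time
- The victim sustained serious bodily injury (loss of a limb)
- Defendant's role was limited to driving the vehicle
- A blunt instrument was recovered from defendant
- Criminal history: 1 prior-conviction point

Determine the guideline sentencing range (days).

Base offense level for bribery of an official: 6.
§1 applies (level before this adjustment is 6 ≥ 5, so +3): 6 + 3 = 9.
§2 applies: 9 − 2 = 7.
§3 applies: 7 + 2 = 9.
§4 applies: 9 + 4 = 13.
§5 applies (level before this adjustment is 13 ≥ 8, so +5): 13 + 5 = 18.
Final offense level: 18.
Criminal history: 1 prior point → Category I (0-2).
Level 18 falls in the 16-24 band.
Grid: Level 16-24 × Category I = 690-990 days.

690-990 days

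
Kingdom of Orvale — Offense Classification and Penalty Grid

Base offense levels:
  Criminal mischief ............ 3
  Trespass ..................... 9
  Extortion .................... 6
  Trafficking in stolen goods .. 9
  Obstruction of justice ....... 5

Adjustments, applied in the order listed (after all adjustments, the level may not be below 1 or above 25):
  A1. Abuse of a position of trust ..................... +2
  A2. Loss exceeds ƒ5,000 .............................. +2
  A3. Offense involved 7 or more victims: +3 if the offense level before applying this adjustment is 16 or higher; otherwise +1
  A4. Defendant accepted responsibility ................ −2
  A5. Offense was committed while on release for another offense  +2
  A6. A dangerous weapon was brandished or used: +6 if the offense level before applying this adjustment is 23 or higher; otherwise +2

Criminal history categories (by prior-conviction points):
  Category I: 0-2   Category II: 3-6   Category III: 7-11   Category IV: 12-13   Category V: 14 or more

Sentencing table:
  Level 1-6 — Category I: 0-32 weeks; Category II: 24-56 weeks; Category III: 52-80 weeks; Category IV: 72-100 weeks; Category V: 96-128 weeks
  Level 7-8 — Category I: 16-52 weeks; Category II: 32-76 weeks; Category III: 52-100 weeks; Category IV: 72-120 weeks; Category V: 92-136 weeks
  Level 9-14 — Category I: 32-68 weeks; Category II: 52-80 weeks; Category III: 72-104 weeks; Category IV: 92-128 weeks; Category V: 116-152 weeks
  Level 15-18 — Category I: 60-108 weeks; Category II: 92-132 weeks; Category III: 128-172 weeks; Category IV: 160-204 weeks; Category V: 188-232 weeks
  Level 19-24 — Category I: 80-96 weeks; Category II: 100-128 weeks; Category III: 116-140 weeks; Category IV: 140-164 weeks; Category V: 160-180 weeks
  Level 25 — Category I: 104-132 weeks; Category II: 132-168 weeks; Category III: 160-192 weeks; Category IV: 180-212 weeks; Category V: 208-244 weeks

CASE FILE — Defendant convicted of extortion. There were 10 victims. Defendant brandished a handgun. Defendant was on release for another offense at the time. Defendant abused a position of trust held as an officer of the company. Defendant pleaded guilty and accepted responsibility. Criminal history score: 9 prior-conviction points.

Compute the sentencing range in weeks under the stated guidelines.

Base offense level for extortion: 6.
A1 applies: 6 + 2 = 8.
A3 applies (level before this adjustment is 8 < 16, so +1): 8 + 1 = 9.
A4 applies: 9 − 2 = 7.
A5 applies: 7 + 2 = 9.
A6 applies (level before this adjustment is 9 < 23, so +2): 9 + 2 = 11.
Final offense level: 11.
Criminal history: 9 prior points → Category III (7-11).
Level 11 falls in the 9-14 band.
Grid: Level 9-14 × Category III = 72-104 weeks.

72-104 weeks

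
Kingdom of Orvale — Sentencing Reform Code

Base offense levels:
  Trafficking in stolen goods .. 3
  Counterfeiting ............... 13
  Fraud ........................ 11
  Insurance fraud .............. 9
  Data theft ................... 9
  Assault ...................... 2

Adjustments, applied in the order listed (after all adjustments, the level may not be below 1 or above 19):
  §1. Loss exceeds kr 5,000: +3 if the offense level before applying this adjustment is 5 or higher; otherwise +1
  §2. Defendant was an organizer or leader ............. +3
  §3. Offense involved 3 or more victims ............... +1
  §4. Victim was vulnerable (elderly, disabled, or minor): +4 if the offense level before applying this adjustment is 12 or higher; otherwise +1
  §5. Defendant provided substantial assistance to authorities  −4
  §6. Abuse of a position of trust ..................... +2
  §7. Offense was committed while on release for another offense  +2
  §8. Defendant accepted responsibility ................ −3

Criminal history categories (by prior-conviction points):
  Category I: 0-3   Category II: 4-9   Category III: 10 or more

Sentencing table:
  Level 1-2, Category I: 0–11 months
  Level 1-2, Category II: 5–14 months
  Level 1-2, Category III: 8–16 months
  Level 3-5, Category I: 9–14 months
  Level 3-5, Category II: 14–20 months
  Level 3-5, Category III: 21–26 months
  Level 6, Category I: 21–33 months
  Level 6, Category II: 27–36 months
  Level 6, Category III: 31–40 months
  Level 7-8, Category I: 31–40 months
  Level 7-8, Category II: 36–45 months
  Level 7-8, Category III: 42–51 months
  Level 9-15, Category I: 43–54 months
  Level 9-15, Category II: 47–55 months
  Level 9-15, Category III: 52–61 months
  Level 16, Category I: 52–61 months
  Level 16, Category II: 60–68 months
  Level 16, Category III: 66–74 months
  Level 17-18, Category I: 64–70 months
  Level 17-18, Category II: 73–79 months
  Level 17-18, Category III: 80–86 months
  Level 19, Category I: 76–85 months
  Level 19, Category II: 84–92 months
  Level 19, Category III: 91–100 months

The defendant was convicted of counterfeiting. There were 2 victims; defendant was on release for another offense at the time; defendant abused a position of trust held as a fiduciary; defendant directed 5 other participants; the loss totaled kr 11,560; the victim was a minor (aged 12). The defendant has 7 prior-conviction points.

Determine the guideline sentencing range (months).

Base offense level for counterfeiting: 13.
§1 applies (level before this adjustment is 13 ≥ 5, so +3): 13 + 3 = 16.
§2 applies: 16 + 3 = 19.
§4 applies (level before this adjustment is 19 ≥ 12, so +4): 19 + 4 = 23.
§6 applies: 23 + 2 = 25.
§7 applies: 25 + 2 = 27.
Level 27 exceeds the maximum of 19; capped at 19.
Final offense level: 19.
Criminal history: 7 prior points → Category II (4-9).
Level 19 falls in the 19 band.
Grid: Level 19 × Category II = 84-92 months.

84-92 months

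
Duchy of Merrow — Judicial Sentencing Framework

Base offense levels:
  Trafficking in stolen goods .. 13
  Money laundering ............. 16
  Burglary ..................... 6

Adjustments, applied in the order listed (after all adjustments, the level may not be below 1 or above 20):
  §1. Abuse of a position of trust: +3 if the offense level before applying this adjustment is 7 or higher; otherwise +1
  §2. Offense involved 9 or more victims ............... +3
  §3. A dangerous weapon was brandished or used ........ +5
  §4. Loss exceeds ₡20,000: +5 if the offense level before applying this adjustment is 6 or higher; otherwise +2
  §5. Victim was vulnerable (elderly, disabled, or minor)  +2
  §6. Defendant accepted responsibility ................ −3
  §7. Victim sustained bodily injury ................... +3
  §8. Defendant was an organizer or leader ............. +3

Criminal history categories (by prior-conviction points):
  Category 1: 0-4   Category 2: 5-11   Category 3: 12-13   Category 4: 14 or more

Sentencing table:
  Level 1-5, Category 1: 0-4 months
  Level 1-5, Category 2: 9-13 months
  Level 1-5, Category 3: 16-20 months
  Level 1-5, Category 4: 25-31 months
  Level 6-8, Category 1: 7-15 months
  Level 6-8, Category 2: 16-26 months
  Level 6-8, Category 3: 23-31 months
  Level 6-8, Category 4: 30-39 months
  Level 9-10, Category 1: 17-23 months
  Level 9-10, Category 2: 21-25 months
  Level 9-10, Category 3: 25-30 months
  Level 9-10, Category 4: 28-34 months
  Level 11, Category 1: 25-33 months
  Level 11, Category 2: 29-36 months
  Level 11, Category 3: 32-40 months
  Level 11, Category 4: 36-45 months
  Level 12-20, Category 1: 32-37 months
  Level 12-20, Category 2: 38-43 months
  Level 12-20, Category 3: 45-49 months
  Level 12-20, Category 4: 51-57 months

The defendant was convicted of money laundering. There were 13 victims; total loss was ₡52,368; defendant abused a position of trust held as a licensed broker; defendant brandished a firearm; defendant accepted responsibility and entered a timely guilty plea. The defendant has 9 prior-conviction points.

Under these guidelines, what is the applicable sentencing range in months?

38-43 months

Base offense level for money laundering: 16.
§1 applies (level before this adjustment is 16 ≥ 7, so +3): 16 + 3 = 19.
§2 applies: 19 + 3 = 22.
§3 applies: 22 + 5 = 27.
§4 applies (level before this adjustment is 27 ≥ 6, so +5): 27 + 5 = 32.
§5 does not apply.
§6 applies: 32 − 3 = 29.
§7 does not apply.
Level 29 exceeds the maximum of 20; capped at 20.
Final offense level: 20.
Criminal history: 9 prior points → Category 2 (5-11).
Level 20 falls in the 12-20 band.
Grid: Level 12-20 × Category 2 = 38-43 months.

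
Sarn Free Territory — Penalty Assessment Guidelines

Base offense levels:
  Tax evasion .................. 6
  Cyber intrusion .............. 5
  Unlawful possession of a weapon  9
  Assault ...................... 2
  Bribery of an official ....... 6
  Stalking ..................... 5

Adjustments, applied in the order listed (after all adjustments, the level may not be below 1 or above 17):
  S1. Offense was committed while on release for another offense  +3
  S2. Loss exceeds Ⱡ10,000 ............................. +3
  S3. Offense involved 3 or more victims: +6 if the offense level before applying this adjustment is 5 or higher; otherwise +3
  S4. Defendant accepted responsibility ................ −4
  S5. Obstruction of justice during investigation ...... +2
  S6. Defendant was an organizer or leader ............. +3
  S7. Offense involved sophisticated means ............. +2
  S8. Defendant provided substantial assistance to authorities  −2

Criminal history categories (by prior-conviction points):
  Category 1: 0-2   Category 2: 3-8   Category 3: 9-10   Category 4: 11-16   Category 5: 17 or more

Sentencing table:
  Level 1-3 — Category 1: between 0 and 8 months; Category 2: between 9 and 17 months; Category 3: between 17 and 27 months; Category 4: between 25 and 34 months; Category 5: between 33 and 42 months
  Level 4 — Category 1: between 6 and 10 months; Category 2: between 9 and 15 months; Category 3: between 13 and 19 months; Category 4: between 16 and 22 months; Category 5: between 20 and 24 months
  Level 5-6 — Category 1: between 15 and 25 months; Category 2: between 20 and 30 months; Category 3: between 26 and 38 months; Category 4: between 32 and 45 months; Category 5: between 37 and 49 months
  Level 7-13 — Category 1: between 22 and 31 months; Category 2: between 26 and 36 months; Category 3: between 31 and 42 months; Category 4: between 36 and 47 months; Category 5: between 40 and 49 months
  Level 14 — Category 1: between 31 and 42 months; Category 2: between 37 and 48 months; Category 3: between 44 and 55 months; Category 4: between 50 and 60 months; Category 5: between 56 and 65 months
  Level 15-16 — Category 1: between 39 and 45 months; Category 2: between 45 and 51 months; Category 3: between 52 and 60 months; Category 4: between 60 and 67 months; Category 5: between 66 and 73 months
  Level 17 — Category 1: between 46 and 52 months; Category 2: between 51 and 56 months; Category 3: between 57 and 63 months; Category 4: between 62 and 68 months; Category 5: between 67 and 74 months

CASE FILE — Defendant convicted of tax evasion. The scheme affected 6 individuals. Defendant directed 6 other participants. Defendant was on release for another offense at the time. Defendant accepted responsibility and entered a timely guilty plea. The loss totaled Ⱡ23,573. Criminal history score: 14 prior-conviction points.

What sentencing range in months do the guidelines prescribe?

62-68 months

Base offense level for tax evasion: 6.
S1 applies: 6 + 3 = 9.
S2 applies: 9 + 3 = 12.
S3 applies (level before this adjustment is 12 ≥ 5, so +6): 12 + 6 = 18.
S4 applies: 18 − 4 = 14.
S5 does not apply.
S6 applies: 14 + 3 = 17.
S7 does not apply.
S8 does not apply.
Final offense level: 17.
Criminal history: 14 prior points → Category 4 (11-16).
Level 17 falls in the 17 band.
Grid: Level 17 × Category 4 = 62-68 months.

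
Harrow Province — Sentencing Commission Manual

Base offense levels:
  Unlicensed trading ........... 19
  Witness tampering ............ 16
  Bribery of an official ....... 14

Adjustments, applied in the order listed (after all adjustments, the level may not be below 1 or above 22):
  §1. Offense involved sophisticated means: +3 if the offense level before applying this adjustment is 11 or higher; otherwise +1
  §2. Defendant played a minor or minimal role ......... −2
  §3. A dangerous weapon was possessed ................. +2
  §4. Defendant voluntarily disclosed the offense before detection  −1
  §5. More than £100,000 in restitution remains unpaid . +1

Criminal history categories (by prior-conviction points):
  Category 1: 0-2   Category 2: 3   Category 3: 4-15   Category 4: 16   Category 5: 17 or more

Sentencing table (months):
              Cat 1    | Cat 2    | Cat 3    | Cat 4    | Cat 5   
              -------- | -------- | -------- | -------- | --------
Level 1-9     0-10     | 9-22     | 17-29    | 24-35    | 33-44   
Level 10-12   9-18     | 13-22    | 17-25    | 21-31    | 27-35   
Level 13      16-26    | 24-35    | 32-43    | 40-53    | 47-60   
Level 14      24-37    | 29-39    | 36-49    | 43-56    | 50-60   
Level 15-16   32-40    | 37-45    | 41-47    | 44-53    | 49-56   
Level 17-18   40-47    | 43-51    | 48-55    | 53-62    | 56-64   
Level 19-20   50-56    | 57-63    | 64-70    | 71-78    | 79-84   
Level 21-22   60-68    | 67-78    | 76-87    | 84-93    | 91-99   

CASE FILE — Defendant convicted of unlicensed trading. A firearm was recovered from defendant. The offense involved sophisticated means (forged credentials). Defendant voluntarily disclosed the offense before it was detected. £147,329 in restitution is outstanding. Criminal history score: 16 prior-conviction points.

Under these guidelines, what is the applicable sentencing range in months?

84-93 months

Base offense level for unlicensed trading: 19.
§1 applies (level before this adjustment is 19 ≥ 11, so +3): 19 + 3 = 22.
§3 applies: 22 + 2 = 24.
§4 applies: 24 − 1 = 23.
§5 applies: 23 + 1 = 24.
Level 24 exceeds the maximum of 22; capped at 22.
Final offense level: 22.
Criminal history: 16 prior points → Category 4 (16).
Level 22 falls in the 21-22 band.
Grid: Level 21-22 × Category 4 = 84-93 months.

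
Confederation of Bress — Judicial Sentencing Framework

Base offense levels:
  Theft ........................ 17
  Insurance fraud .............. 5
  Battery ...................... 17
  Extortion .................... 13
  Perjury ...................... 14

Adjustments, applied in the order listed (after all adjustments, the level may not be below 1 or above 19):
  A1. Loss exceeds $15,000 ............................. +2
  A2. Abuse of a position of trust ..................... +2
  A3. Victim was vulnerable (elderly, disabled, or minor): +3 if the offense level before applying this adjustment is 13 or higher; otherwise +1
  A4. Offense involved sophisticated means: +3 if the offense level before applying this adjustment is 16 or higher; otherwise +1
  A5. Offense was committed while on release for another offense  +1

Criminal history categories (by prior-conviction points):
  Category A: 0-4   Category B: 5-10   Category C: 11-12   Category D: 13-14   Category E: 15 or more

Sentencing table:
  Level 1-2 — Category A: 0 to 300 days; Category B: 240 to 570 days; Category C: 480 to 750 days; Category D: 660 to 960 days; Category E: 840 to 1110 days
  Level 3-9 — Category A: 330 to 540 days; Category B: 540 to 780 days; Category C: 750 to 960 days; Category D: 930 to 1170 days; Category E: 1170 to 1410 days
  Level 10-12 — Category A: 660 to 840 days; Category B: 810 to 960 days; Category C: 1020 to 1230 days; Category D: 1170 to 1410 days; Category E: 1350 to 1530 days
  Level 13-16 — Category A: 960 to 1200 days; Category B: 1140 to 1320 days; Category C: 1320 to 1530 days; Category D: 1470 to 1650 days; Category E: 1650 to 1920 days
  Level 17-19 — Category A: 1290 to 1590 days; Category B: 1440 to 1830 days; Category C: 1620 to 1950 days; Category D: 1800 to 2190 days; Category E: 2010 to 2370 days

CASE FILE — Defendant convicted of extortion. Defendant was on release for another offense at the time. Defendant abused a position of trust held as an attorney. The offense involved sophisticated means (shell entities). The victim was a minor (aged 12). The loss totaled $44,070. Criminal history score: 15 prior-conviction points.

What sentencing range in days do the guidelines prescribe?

Base offense level for extortion: 13.
A1 applies: 13 + 2 = 15.
A2 applies: 15 + 2 = 17.
A3 applies (level before this adjustment is 17 ≥ 13, so +3): 17 + 3 = 20.
A4 applies (level before this adjustment is 20 ≥ 16, so +3): 20 + 3 = 23.
A5 applies: 23 + 1 = 24.
Level 24 exceeds the maximum of 19; capped at 19.
Final offense level: 19.
Criminal history: 15 prior points → Category E (15+).
Level 19 falls in the 17-19 band.
Grid: Level 17-19 × Category E = 2010-2370 days.

2010-2370 days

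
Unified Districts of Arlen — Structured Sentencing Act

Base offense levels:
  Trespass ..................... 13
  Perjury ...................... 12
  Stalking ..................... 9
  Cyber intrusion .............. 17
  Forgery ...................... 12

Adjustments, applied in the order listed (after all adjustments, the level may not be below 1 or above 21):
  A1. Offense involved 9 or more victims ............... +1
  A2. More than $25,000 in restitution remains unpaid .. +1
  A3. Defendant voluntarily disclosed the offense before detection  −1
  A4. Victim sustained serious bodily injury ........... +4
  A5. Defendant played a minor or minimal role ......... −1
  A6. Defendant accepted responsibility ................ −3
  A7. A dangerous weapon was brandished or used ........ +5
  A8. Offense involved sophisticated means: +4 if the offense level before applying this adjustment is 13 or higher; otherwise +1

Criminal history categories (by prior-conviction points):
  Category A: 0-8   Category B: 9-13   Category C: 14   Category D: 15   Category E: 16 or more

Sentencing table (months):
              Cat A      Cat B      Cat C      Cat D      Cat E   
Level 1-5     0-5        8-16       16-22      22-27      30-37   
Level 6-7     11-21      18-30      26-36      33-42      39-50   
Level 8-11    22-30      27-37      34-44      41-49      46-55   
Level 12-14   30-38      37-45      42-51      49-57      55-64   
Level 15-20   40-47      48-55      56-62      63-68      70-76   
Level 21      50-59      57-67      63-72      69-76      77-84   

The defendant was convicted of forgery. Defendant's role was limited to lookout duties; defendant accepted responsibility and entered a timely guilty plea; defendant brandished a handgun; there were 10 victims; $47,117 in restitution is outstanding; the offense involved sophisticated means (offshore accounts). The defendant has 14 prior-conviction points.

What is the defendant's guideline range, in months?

56-62 months

Base offense level for forgery: 12.
A1 applies: 12 + 1 = 13.
A2 applies: 13 + 1 = 14.
A3 does not apply.
A4 does not apply.
A5 applies: 14 − 1 = 13.
A6 applies: 13 − 3 = 10.
A7 applies: 10 + 5 = 15.
A8 applies (level before this adjustment is 15 ≥ 13, so +4): 15 + 4 = 19.
Final offense level: 19.
Criminal history: 14 prior points → Category C (14).
Level 19 falls in the 15-20 band.
Grid: Level 15-20 × Category C = 56-62 months.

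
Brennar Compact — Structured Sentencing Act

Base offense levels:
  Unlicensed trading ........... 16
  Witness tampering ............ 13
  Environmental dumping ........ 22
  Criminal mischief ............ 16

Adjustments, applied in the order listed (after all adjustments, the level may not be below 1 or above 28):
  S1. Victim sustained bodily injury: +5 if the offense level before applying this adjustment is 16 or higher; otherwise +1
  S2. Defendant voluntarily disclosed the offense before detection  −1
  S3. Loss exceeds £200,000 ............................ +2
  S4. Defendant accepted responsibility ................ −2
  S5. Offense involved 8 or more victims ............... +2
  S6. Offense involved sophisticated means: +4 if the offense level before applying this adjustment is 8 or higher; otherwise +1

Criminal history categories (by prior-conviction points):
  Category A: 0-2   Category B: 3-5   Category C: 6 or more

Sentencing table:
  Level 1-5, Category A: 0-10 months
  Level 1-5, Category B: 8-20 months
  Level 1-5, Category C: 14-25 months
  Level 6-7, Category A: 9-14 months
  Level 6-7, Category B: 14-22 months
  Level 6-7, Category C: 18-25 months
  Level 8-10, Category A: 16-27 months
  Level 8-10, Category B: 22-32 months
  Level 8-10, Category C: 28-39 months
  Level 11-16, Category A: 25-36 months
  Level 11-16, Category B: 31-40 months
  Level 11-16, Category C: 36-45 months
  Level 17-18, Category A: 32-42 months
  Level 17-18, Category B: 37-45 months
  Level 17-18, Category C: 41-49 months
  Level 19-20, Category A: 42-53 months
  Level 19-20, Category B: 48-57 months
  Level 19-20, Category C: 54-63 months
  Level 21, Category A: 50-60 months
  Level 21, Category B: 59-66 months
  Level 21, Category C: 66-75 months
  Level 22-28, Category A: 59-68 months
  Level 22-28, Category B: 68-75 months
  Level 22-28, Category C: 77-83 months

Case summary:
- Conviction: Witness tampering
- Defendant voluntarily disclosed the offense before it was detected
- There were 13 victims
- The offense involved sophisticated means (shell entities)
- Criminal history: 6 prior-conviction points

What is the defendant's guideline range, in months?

Base offense level for witness tampering: 13.
S2 applies: 13 − 1 = 12.
S5 applies: 12 + 2 = 14.
S6 applies (level before this adjustment is 14 ≥ 8, so +4): 14 + 4 = 18.
Final offense level: 18.
Criminal history: 6 prior points → Category C (6+).
Level 18 falls in the 17-18 band.
Grid: Level 17-18 × Category C = 41-49 months.

41-49 months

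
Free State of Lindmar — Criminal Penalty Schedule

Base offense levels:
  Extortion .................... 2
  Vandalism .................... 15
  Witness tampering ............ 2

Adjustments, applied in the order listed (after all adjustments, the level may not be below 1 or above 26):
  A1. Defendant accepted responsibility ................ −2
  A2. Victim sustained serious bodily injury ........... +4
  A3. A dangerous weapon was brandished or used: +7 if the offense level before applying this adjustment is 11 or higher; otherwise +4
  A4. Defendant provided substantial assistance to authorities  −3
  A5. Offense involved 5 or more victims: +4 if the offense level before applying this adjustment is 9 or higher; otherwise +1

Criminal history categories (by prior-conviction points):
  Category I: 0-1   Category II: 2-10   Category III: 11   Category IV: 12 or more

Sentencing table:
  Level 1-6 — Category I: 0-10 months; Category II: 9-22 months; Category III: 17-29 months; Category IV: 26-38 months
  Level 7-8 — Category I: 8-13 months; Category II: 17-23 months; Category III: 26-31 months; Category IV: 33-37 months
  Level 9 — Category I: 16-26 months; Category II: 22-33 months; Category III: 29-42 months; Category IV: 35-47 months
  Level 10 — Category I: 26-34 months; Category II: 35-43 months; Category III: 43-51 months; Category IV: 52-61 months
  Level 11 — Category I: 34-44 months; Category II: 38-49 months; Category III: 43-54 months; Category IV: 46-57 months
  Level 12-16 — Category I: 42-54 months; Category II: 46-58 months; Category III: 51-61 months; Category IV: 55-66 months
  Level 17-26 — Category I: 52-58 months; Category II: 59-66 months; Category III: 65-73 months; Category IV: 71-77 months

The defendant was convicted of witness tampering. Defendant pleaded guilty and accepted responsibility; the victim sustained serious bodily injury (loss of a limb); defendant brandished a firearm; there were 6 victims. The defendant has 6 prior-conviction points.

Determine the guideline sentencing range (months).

22-33 months

Base offense level for witness tampering: 2.
A1 applies: 2 − 2 = 0.
A2 applies: 0 + 4 = 4.
A3 applies (level before this adjustment is 4 < 11, so +4): 4 + 4 = 8.
A5 applies (level before this adjustment is 8 < 9, so +1): 8 + 1 = 9.
Final offense level: 9.
Criminal history: 6 prior points → Category II (2-10).
Level 9 falls in the 9 band.
Grid: Level 9 × Category II = 22-33 months.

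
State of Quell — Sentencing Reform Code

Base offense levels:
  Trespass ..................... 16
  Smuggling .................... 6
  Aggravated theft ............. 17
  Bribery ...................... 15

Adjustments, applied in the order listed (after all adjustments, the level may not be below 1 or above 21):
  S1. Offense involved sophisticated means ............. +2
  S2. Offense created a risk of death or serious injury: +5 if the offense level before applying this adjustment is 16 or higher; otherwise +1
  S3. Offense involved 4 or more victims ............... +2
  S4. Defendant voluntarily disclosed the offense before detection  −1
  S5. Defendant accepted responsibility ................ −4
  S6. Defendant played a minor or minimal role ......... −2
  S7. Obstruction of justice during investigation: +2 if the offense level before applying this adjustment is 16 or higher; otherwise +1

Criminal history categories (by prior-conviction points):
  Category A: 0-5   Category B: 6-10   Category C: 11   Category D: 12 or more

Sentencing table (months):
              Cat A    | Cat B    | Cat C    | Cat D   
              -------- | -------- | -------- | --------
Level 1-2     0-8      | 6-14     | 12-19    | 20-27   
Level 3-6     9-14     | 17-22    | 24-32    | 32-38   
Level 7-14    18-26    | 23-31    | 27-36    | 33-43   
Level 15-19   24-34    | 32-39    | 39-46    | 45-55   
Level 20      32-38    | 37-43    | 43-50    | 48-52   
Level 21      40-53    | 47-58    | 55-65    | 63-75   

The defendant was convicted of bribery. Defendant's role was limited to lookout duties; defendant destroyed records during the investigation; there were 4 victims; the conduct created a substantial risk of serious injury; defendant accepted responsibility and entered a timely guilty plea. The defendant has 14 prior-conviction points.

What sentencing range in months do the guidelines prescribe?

33-43 months

Base offense level for bribery: 15.
S1 does not apply.
S2 applies (level before this adjustment is 15 < 16, so +1): 15 + 1 = 16.
S3 applies: 16 + 2 = 18.
S4 does not apply.
S5 applies: 18 − 4 = 14.
S6 applies: 14 − 2 = 12.
S7 applies (level before this adjustment is 12 < 16, so +1): 12 + 1 = 13.
Final offense level: 13.
Criminal history: 14 prior points → Category D (12+).
Level 13 falls in the 7-14 band.
Grid: Level 7-14 × Category D = 33-43 months.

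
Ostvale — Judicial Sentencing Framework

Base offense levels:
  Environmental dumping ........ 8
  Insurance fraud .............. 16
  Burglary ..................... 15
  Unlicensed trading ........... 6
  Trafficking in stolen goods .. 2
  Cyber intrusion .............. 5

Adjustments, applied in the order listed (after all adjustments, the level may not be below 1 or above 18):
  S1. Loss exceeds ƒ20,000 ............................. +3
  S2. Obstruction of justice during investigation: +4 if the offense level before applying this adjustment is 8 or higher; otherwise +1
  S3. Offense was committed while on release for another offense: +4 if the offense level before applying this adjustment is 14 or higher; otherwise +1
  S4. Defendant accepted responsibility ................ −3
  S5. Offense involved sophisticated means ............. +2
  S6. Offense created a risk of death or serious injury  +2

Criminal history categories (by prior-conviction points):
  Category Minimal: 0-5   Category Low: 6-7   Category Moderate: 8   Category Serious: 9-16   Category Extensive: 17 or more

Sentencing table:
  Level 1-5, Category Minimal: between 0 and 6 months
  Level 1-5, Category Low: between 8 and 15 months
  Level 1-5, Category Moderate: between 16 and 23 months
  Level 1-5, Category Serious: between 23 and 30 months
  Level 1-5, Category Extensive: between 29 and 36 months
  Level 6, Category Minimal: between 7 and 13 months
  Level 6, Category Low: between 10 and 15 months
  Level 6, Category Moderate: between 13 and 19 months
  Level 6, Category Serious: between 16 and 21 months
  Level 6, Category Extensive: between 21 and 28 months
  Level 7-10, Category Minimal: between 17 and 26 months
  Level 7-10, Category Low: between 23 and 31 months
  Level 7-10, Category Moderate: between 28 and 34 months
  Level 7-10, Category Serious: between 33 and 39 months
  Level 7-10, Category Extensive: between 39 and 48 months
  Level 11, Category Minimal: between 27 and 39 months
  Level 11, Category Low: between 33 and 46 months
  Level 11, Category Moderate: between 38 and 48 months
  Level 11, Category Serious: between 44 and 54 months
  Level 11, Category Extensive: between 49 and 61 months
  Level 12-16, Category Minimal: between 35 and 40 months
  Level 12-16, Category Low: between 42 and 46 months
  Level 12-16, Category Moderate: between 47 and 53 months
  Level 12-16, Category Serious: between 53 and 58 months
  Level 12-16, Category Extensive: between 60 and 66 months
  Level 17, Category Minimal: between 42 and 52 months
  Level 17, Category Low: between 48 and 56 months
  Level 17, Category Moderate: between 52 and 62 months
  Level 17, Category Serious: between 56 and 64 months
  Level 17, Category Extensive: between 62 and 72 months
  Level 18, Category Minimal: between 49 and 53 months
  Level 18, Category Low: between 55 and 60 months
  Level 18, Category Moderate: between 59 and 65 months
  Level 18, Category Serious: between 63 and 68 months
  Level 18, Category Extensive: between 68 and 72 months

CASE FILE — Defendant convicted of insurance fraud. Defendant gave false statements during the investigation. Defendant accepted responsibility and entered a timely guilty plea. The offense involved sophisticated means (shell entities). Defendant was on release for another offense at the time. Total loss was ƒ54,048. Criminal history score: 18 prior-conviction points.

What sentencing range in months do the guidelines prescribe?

68-72 months

Base offense level for insurance fraud: 16.
S1 applies: 16 + 3 = 19.
S2 applies (level before this adjustment is 19 ≥ 8, so +4): 19 + 4 = 23.
S3 applies (level before this adjustment is 23 ≥ 14, so +4): 23 + 4 = 27.
S4 applies: 27 − 3 = 24.
S5 applies: 24 + 2 = 26.
S6 does not apply.
Level 26 exceeds the maximum of 18; capped at 18.
Final offense level: 18.
Criminal history: 18 prior points → Category Extensive (17+).
Level 18 falls in the 18 band.
Grid: Level 18 × Category Extensive = 68-72 months.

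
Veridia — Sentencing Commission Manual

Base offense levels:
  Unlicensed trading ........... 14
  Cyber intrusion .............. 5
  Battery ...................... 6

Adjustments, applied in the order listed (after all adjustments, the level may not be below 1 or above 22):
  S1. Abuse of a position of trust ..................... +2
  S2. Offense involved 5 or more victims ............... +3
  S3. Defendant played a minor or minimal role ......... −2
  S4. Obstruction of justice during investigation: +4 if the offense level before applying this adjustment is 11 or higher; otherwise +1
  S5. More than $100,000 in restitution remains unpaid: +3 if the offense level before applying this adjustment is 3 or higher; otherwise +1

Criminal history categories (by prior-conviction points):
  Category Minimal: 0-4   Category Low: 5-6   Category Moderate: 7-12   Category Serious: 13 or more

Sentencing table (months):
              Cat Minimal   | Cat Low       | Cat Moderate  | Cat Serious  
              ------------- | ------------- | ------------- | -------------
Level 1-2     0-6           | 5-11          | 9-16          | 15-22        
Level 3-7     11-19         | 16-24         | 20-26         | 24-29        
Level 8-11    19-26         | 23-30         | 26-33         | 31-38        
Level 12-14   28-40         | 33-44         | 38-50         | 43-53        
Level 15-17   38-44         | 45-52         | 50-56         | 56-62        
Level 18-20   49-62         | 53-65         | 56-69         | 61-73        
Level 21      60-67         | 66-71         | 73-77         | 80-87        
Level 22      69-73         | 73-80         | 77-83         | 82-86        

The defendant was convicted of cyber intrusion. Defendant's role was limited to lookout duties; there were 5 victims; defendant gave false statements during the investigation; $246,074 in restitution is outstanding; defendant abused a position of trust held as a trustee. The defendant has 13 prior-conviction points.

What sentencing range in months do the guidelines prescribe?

43-53 months

Base offense level for cyber intrusion: 5.
S1 applies: 5 + 2 = 7.
S2 applies: 7 + 3 = 10.
S3 applies: 10 − 2 = 8.
S4 applies (level before this adjustment is 8 < 11, so +1): 8 + 1 = 9.
S5 applies (level before this adjustment is 9 ≥ 3, so +3): 9 + 3 = 12.
Final offense level: 12.
Criminal history: 13 prior points → Category Serious (13+).
Level 12 falls in the 12-14 band.
Grid: Level 12-14 × Category Serious = 43-53 months.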